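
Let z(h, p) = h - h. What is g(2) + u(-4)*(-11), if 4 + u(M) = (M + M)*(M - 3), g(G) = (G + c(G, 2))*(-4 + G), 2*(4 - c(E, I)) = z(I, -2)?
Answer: -584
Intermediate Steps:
z(h, p) = 0
c(E, I) = 4 (c(E, I) = 4 - ½*0 = 4 + 0 = 4)
g(G) = (-4 + G)*(4 + G) (g(G) = (G + 4)*(-4 + G) = (4 + G)*(-4 + G) = (-4 + G)*(4 + G))
u(M) = -4 + 2*M*(-3 + M) (u(M) = -4 + (M + M)*(M - 3) = -4 + (2*M)*(-3 + M) = -4 + 2*M*(-3 + M))
g(2) + u(-4)*(-11) = (-16 + 2²) + (-4 - 6*(-4) + 2*(-4)²)*(-11) = (-16 + 4) + (-4 + 24 + 2*16)*(-11) = -12 + (-4 + 24 + 32)*(-11) = -12 + 52*(-11) = -12 - 572 = -584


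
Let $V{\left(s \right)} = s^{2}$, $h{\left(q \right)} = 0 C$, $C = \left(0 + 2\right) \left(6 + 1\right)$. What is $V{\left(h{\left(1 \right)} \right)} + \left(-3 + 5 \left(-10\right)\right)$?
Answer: $-53$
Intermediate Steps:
$C = 14$ ($C = 2 \cdot 7 = 14$)
$h{\left(q \right)} = 0$ ($h{\left(q \right)} = 0 \cdot 14 = 0$)
$V{\left(h{\left(1 \right)} \right)} + \left(-3 + 5 \left(-10\right)\right) = 0^{2} + \left(-3 + 5 \left(-10\right)\right) = 0 - 53 = -53$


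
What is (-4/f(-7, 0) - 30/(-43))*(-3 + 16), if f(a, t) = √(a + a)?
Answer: 390/43 + 26*I*√14/7 ≈ 9.0698 + 13.898*I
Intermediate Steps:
f(a, t) = √2*√a (f(a, t) = √(2*a) = √2*√a)
(-4/f(-7, 0) - 30/(-43))*(-3 + 16) = (-4*(-I*√14/14) - 30/(-43))*(-3 + 16) = (-4*(-I*√14/14) - 30*(-1/43))*13 = (-4*(-I*√14/14) + 30/43)*13 = (-(-2)*I*√14/7 + 30/43)*13 = (2*I*√14/7 + 30/43)*13 = (30/43 + 2*I*√14/7)*13 = 390/43 + 26*I*√14/7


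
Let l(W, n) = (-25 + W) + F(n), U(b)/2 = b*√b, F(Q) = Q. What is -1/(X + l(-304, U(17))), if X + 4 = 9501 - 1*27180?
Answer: 4503/81103123 + 17*√17/162206246 ≈ 5.5954e-5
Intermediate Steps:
X = -17683 (X = -4 + (9501 - 1*27180) = -4 + (9501 - 27180) = -4 - 17679 = -17683)
U(b) = 2*b^(3/2) (U(b) = 2*(b*√b) = 2*b^(3/2))
l(W, n) = -25 + W + n (l(W, n) = (-25 + W) + n = -25 + W + n)
-1/(X + l(-304, U(17))) = -1/(-17683 + (-25 - 304 + 2*17^(3/2))) = -1/(-17683 + (-25 - 304 + 2*(17*√17))) = -1/(-17683 + (-25 - 304 + 34*√17)) = -1/(-17683 + (-329 + 34*√17)) = -1/(-18012 + 34*√17)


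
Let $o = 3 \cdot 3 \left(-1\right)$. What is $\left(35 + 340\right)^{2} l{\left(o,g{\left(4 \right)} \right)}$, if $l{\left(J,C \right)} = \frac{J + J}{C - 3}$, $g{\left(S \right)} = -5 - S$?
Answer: $\frac{421875}{2} \approx 2.1094 \cdot 10^{5}$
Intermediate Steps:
$o = -9$ ($o = 9 \left(-1\right) = -9$)
$l{\left(J,C \right)} = \frac{2 J}{-3 + C}$
$\left(35 + 340\right)^{2} l{\left(o,g{\left(4 \right)} \right)} = \left(35 + 340\right)^{2} \cdot 2 \left(-9\right) \frac{1}{-3 - 9} = 375^{2} \cdot 2 \left(-9\right) \frac{1}{-3 - 9} = 140625 \cdot 2 \left(-9\right) \frac{1}{-3 - 9} = 140625 \cdot 2 \left(-9\right) \frac{1}{-12} = 140625 \cdot 2 \left(-9\right) \left(- \frac{1}{12}\right) = 140625 \cdot \frac{3}{2} = \frac{421875}{2}$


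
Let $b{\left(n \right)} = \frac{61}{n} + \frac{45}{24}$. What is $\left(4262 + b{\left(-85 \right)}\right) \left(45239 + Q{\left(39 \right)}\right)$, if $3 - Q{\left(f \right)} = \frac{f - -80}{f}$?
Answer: $\frac{5114667272093}{26520} \approx 1.9286 \cdot 10^{8}$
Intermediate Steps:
$b{\left(n \right)} = \frac{15}{8} + \frac{61}{n}$ ($b{\left(n \right)} = \frac{61}{n} + 45 \cdot \frac{1}{24} = \frac{61}{n} + \frac{15}{8} = \frac{15}{8} + \frac{61}{n}$)
$Q{\left(f \right)} = 3 - \frac{80 + f}{f}$ ($Q{\left(f \right)} = 3 - \frac{f - -80}{f} = 3 - \frac{f + 80}{f} = 3 - \frac{80 + f}{f}$)
$\left(4262 + b{\left(-85 \right)}\right) \left(45239 + Q{\left(39 \right)}\right) = \left(4262 + \left(\frac{15}{8} + \frac{61}{-85}\right)\right) \left(45239 + \left(2 - \frac{80}{39}\right)\right) = \left(4262 + \left(\frac{15}{8} + 61 \left(- \frac{1}{85}\right)\right)\right) \left(45239 + \left(2 - \frac{80}{39}\right)\right) = \left(4262 + \left(\frac{15}{8} - \frac{61}{85}\right)\right) \left(45239 + \left(2 - \frac{80}{39}\right)\right) = \left(4262 + \frac{787}{680}\right) \left(45239 - \frac{2}{39}\right) = \frac{2898947}{680} \cdot \frac{1764319}{39} = \frac{5114667272093}{26520}$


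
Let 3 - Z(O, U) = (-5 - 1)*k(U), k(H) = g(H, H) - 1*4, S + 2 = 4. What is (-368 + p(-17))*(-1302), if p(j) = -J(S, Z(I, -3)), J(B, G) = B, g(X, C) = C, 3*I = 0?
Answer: 481740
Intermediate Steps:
S = 2 (S = -2 + 4 = 2)
I = 0 (I = (⅓)*0 = 0)
k(H) = -4 + H (k(H) = H - 1*4 = H - 4 = -4 + H)
Z(O, U) = -21 + 6*U (Z(O, U) = 3 - (-5 - 1)*(-4 + U) = 3 - (-6)*(-4 + U) = 3 - (24 - 6*U) = 3 + (-24 + 6*U) = -21 + 6*U)
p(j) = -2 (p(j) = -1*2 = -2)
(-368 + p(-17))*(-1302) = (-368 - 2)*(-1302) = -370*(-1302) = 481740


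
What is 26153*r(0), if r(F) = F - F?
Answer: 0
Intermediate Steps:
r(F) = 0
26153*r(0) = 26153*0 = 0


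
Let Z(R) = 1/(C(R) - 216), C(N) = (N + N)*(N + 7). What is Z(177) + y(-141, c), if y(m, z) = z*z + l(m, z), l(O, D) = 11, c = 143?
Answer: 1328263201/64920 ≈ 20460.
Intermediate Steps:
C(N) = 2*N*(7 + N) (C(N) = (2*N)*(7 + N) = 2*N*(7 + N))
Z(R) = 1/(-216 + 2*R*(7 + R)) (Z(R) = 1/(2*R*(7 + R) - 216) = 1/(-216 + 2*R*(7 + R)))
y(m, z) = 11 + z**2 (y(m, z) = z*z + 11 = z**2 + 11 = 11 + z**2)
Z(177) + y(-141, c) = 1/(2*(-108 + 177*(7 + 177))) + (11 + 143**2) = 1/(2*(-108 + 177*184)) + (11 + 20449) = 1/(2*(-108 + 32568)) + 20460 = (1/2)/32460 + 20460 = (1/2)*(1/32460) + 20460 = 1/64920 + 20460 = 1328263201/64920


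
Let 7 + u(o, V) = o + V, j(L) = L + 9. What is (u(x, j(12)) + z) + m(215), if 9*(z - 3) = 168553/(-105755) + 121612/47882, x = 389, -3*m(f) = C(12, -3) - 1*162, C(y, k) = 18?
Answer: 1149739861143/2531880455 ≈ 454.10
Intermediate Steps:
m(f) = 48 (m(f) = -(18 - 1*162)/3 = -(18 - 162)/3 = -⅓*(-144) = 48)
j(L) = 9 + L
z = 7861775938/2531880455 (z = 3 + (168553/(-105755) + 121612/47882)/9 = 3 + (168553*(-1/105755) + 121612*(1/47882))/9 = 3 + (-168553/105755 + 60806/23941)/9 = 3 + (⅑)*(2395211157/2531880455) = 3 + 266134573/2531880455 = 7861775938/2531880455 ≈ 3.1051)
u(o, V) = -7 + V + o (u(o, V) = -7 + (o + V) = -7 + (V + o) = -7 + V + o)
(u(x, j(12)) + z) + m(215) = ((-7 + (9 + 12) + 389) + 7861775938/2531880455) + 48 = ((-7 + 21 + 389) + 7861775938/2531880455) + 48 = (403 + 7861775938/2531880455) + 48 = 1028209599303/2531880455 + 48 = 1149739861143/2531880455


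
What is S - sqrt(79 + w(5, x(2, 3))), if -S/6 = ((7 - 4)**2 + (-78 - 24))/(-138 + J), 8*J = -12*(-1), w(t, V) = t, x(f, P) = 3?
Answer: -372/91 - 2*sqrt(21) ≈ -13.253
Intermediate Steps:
J = 3/2 (J = (-12*(-1))/8 = (1/8)*12 = 3/2 ≈ 1.5000)
S = -372/91 (S = -6*((7 - 4)**2 + (-78 - 24))/(-138 + 3/2) = -6*(3**2 - 102)/(-273/2) = -6*(9 - 102)*(-2)/273 = -(-558)*(-2)/273 = -6*62/91 = -372/91 ≈ -4.0879)
S - sqrt(79 + w(5, x(2, 3))) = -372/91 - sqrt(79 + 5) = -372/91 - sqrt(84) = -372/91 - 2*sqrt(21)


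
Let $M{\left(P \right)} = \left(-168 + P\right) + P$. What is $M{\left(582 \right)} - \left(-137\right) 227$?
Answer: $32095$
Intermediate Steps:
$M{\left(P \right)} = -168 + 2 P$
$M{\left(582 \right)} - \left(-137\right) 227 = \left(-168 + 2 \cdot 582\right) - \left(-137\right) 227 = \left(-168 + 1164\right) - -31099 = 996 + 31099 = 32095$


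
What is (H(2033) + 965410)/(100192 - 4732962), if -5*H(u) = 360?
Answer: -482669/2316385 ≈ -0.20837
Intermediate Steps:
H(u) = -72 (H(u) = -⅕*360 = -72)
(H(2033) + 965410)/(100192 - 4732962) = (-72 + 965410)/(100192 - 4732962) = 965338/(-4632770) = 965338*(-1/4632770) = -482669/2316385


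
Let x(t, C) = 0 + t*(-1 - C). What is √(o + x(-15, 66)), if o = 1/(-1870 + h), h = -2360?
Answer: √1998040030/1410 ≈ 31.702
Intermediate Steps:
x(t, C) = t*(-1 - C)
o = -1/4230 (o = 1/(-1870 - 2360) = 1/(-4230) = -1/4230 ≈ -0.00023641)
√(o + x(-15, 66)) = √(-1/4230 - 1*(-15)*(1 + 66)) = √(-1/4230 - 1*(-15)*67) = √(-1/4230 + 1005) = √(4251149/4230) = √1998040030/1410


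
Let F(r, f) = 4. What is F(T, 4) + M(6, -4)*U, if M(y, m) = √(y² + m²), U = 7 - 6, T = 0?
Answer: 4 + 2*√13 ≈ 11.211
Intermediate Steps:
U = 1
M(y, m) = √(m² + y²)
F(T, 4) + M(6, -4)*U = 4 + √((-4)² + 6²)*1 = 4 + √(16 + 36)*1 = 4 + √52*1 = 4 + (2*√13)*1 = 4 + 2*√13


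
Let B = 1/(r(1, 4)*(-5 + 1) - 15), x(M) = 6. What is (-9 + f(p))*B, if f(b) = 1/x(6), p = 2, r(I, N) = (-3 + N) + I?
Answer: 53/138 ≈ 0.38406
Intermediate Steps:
r(I, N) = -3 + I + N
B = -1/23 (B = 1/((-3 + 1 + 4)*(-5 + 1) - 15) = 1/(2*(-4) - 15) = 1/(-8 - 15) = 1/(-23) = -1/23 ≈ -0.043478)
f(b) = ⅙ (f(b) = 1/6 = ⅙)
(-9 + f(p))*B = (-9 + ⅙)*(-1/23) = -53/6*(-1/23) = 53/138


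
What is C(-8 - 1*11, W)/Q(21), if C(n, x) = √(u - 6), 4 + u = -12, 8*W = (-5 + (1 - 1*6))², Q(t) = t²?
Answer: I*√22/441 ≈ 0.010636*I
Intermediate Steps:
W = 25/2 (W = (-5 + (1 - 1*6))²/8 = (-5 + (1 - 6))²/8 = (-5 - 5)²/8 = (⅛)*(-10)² = (⅛)*100 = 25/2 ≈ 12.500)
u = -16 (u = -4 - 12 = -16)
C(n, x) = I*√22 (C(n, x) = √(-16 - 6) = √(-22) = I*√22)
C(-8 - 1*11, W)/Q(21) = (I*√22)/(21²) = (I*√22)/441 = (I*√22)*(1/441) = I*√22/441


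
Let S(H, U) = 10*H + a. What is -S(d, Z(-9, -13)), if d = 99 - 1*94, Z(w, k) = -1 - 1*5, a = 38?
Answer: -88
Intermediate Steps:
Z(w, k) = -6 (Z(w, k) = -1 - 5 = -6)
d = 5 (d = 99 - 94 = 5)
S(H, U) = 38 + 10*H (S(H, U) = 10*H + 38 = 38 + 10*H)
-S(d, Z(-9, -13)) = -(38 + 10*5) = -(38 + 50) = -1*88 = -88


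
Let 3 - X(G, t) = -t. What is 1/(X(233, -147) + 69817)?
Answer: 1/69673 ≈ 1.4353e-5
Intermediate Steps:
X(G, t) = 3 + t (X(G, t) = 3 - (-1)*t = 3 + t)
1/(X(233, -147) + 69817) = 1/((3 - 147) + 69817) = 1/(-144 + 69817) = 1/69673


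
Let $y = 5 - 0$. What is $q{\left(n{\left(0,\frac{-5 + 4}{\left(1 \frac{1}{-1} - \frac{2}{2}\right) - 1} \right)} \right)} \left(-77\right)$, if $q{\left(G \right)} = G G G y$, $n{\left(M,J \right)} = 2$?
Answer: $-3080$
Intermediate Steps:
$y = 5$ ($y = 5 + 0 = 5$)
$q{\left(G \right)} = 5 G^{3}$ ($q{\left(G \right)} = G G G 5 = G G^{2} \cdot 5 = G^{3} \cdot 5 = 5 G^{3}$)
$q{\left(n{\left(0,\frac{-5 + 4}{\left(1 \frac{1}{-1} - \frac{2}{2}\right) - 1} \right)} \right)} \left(-77\right) = 5 \cdot 2^{3} \left(-77\right) = 5 \cdot 8 \left(-77\right) = 40 \left(-77\right) = -3080$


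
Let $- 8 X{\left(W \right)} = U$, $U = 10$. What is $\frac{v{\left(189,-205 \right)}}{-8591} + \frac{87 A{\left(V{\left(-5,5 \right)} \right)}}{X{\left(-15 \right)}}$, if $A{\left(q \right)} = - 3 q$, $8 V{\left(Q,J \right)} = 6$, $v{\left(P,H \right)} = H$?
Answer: $\frac{6727778}{42955} \approx 156.62$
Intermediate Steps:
$V{\left(Q,J \right)} = \frac{3}{4}$ ($V{\left(Q,J \right)} = \frac{1}{8} \cdot 6 = \frac{3}{4}$)
$X{\left(W \right)} = - \frac{5}{4}$ ($X{\left(W \right)} = \left(- \frac{1}{8}\right) 10 = - \frac{5}{4}$)
$\frac{v{\left(189,-205 \right)}}{-8591} + \frac{87 A{\left(V{\left(-5,5 \right)} \right)}}{X{\left(-15 \right)}} = - \frac{205}{-8591} + \frac{87 \left(\left(-3\right) \frac{3}{4}\right)}{- \frac{5}{4}} = \left(-205\right) \left(- \frac{1}{8591}\right) + 87 \left(- \frac{9}{4}\right) \left(- \frac{4}{5}\right) = \frac{205}{8591} - - \frac{783}{5} = \frac{205}{8591} + \frac{783}{5} = \frac{6727778}{42955}$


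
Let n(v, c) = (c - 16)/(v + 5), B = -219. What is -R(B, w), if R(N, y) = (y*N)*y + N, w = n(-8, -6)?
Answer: 35989/3 ≈ 11996.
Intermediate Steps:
n(v, c) = (-16 + c)/(5 + v)
w = 22/3 (w = (-16 - 6)/(5 - 8) = -22/(-3) = -⅓*(-22) = 22/3 ≈ 7.3333)
R(N, y) = N + N*y² (R(N, y) = (N*y)*y + N = N*y² + N = N + N*y²)
-R(B, w) = -(-219)*(1 + (22/3)²) = -(-219)*(1 + 484/9) = -(-219)*493/9 = -1*(-35989/3) = 35989/3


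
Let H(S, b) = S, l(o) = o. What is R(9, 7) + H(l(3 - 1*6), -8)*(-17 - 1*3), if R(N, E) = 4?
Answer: 64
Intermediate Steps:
R(9, 7) + H(l(3 - 1*6), -8)*(-17 - 1*3) = 4 + (3 - 1*6)*(-17 - 1*3) = 4 + (3 - 6)*(-17 - 3) = 4 - 3*(-20) = 4 + 60 = 64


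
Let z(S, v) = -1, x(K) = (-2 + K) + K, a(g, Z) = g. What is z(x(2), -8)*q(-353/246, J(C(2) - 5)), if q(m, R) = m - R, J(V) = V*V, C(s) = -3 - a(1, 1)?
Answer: 20279/246 ≈ 82.435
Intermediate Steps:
C(s) = -4 (C(s) = -3 - 1*1 = -3 - 1 = -4)
x(K) = -2 + 2*K
J(V) = V**2
z(x(2), -8)*q(-353/246, J(C(2) - 5)) = -(-353/246 - (-4 - 5)**2) = -(-353*1/246 - 1*(-9)**2) = -(-353/246 - 1*81) = -(-353/246 - 81) = -1*(-20279/246) = 20279/246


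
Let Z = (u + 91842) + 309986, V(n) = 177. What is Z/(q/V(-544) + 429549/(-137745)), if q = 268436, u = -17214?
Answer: 347304518930/1366655061 ≈ 254.13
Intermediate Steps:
Z = 384614 (Z = (-17214 + 91842) + 309986 = 74628 + 309986 = 384614)
Z/(q/V(-544) + 429549/(-137745)) = 384614/(268436/177 + 429549/(-137745)) = 384614/(268436*(1/177) + 429549*(-1/137745)) = 384614/(268436/177 - 143183/45915) = 384614/(1366655061/902995) = 384614*(902995/1366655061) = 347304518930/1366655061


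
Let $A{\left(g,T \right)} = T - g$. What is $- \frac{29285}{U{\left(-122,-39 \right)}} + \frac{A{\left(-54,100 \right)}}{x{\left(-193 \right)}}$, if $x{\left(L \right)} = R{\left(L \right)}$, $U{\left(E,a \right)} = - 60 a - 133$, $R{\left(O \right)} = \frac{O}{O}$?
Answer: $\frac{310593}{2207} \approx 140.73$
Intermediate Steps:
$R{\left(O \right)} = 1$
$U{\left(E,a \right)} = -133 - 60 a$
$x{\left(L \right)} = 1$
$- \frac{29285}{U{\left(-122,-39 \right)}} + \frac{A{\left(-54,100 \right)}}{x{\left(-193 \right)}} = - \frac{29285}{-133 - -2340} + \frac{100 - -54}{1} = - \frac{29285}{-133 + 2340} + \left(100 + 54\right) 1 = - \frac{29285}{2207} + 154 \cdot 1 = \left(-29285\right) \frac{1}{2207} + 154 = - \frac{29285}{2207} + 154 = \frac{310593}{2207}$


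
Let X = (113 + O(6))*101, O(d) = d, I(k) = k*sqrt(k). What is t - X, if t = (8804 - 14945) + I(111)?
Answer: -18160 + 111*sqrt(111) ≈ -16991.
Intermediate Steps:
I(k) = k**(3/2)
t = -6141 + 111*sqrt(111) (t = (8804 - 14945) + 111**(3/2) = -6141 + 111*sqrt(111) ≈ -4971.5)
X = 12019 (X = (113 + 6)*101 = 119*101 = 12019)
t - X = (-6141 + 111*sqrt(111)) - 1*12019 = (-6141 + 111*sqrt(111)) - 12019 = -18160 + 111*sqrt(111)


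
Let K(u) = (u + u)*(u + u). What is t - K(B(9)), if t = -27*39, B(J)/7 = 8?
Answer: -13597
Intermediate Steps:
B(J) = 56 (B(J) = 7*8 = 56)
K(u) = 4*u² (K(u) = (2*u)*(2*u) = 4*u²)
t = -1053
t - K(B(9)) = -1053 - 4*56² = -1053 - 4*3136 = -1053 - 1*12544 = -1053 - 12544 = -13597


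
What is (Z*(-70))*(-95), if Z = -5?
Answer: -33250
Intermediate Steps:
(Z*(-70))*(-95) = -5*(-70)*(-95) = 350*(-95) = -33250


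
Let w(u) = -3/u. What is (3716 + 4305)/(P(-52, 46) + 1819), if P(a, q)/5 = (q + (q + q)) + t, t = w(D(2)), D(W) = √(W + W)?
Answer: 16042/5003 ≈ 3.2065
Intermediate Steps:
D(W) = √2*√W (D(W) = √(2*W) = √2*√W)
t = -3/2 (t = -3/(√2*√2) = -3/2 ≈ -1.5000)
P(a, q) = -15/2 + 15*q (P(a, q) = 5*((q + (q + q)) - 3/2) = 5*((q + 2*q) - 3/2) = 5*(3*q - 3/2) = 5*(-3/2 + 3*q) = -15/2 + 15*q)
(3716 + 4305)/(P(-52, 46) + 1819) = (3716 + 4305)/((-15/2 + 15*46) + 1819) = 8021/((-15/2 + 690) + 1819) = 8021/(1365/2 + 1819) = 8021/(5003/2) = 8021*(2/5003) = 16042/5003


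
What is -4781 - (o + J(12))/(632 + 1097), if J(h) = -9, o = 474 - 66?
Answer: -62156/13 ≈ -4781.2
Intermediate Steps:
o = 408
-4781 - (o + J(12))/(632 + 1097) = -4781 - (408 - 9)/(632 + 1097) = -4781 - 399/1729 = -4781 - 1*3/13 = -4781 - 3/13 = -62156/13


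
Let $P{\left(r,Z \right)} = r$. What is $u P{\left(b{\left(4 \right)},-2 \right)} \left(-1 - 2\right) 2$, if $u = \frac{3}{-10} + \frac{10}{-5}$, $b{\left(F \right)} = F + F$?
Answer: $\frac{552}{5} \approx 110.4$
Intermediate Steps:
$b{\left(F \right)} = 2 F$
$u = - \frac{23}{10}$ ($u = 3 \left(- \frac{1}{10}\right) + 10 \left(- \frac{1}{5}\right) = - \frac{3}{10} - 2 = - \frac{23}{10} \approx -2.3$)
$u P{\left(b{\left(4 \right)},-2 \right)} \left(-1 - 2\right) 2 = - \frac{23 \cdot 2 \cdot 4}{10} \left(-1 - 2\right) 2 = \left(- \frac{23}{10}\right) 8 \left(\left(-3\right) 2\right) = \left(- \frac{92}{5}\right) \left(-6\right) = \frac{552}{5}$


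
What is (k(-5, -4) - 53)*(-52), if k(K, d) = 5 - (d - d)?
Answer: 2496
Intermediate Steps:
k(K, d) = 5 (k(K, d) = 5 - 1*0 = 5 + 0 = 5)
(k(-5, -4) - 53)*(-52) = (5 - 53)*(-52) = -48*(-52) = 2496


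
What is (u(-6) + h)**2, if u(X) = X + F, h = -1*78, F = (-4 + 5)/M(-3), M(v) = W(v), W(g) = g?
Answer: 64009/9 ≈ 7112.1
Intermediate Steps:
M(v) = v
F = -1/3 (F = (-4 + 5)/(-3) = 1*(-1/3) = -1/3 ≈ -0.33333)
h = -78
u(X) = -1/3 + X (u(X) = X - 1/3 = -1/3 + X)
(u(-6) + h)**2 = ((-1/3 - 6) - 78)**2 = (-19/3 - 78)**2 = (-253/3)**2 = 64009/9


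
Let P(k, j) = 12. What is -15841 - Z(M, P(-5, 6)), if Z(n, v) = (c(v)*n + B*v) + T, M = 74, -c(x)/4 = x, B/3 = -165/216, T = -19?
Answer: -24485/2 ≈ -12243.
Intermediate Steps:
B = -55/24 (B = 3*(-165/216) = 3*(-165*1/216) = 3*(-55/72) = -55/24 ≈ -2.2917)
c(x) = -4*x
Z(n, v) = -19 - 55*v/24 - 4*n*v (Z(n, v) = ((-4*v)*n - 55*v/24) - 19 = (-4*n*v - 55*v/24) - 19 = (-55*v/24 - 4*n*v) - 19 = -19 - 55*v/24 - 4*n*v)
-15841 - Z(M, P(-5, 6)) = -15841 - (-19 - 55/24*12 - 4*74*12) = -15841 - (-19 - 55/2 - 3552) = -15841 - 1*(-7197/2) = -15841 + 7197/2 = -24485/2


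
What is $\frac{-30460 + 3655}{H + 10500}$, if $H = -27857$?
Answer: $\frac{26805}{17357} \approx 1.5443$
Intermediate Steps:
$\frac{-30460 + 3655}{H + 10500} = \frac{-30460 + 3655}{-27857 + 10500} = - \frac{26805}{-17357} = \left(-26805\right) \left(- \frac{1}{17357}\right) = \frac{26805}{17357}$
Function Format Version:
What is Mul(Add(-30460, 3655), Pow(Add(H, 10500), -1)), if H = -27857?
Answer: Rational(26805, 17357) ≈ 1.5443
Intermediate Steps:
Mul(Add(-30460, 3655), Pow(Add(H, 10500), -1)) = Mul(Add(-30460, 3655), Pow(Add(-27857, 10500), -1)) = Mul(-26805, Pow(-17357, -1)) = Mul(-26805, Rational(-1, 17357)) = Rational(26805, 17357)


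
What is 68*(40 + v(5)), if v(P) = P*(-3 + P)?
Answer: 3400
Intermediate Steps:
68*(40 + v(5)) = 68*(40 + 5*(-3 + 5)) = 68*(40 + 5*2) = 68*(40 + 10) = 68*50 = 3400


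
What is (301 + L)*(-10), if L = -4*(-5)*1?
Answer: -3210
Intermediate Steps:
L = 20 (L = 20*1 = 20)
(301 + L)*(-10) = (301 + 20)*(-10) = 321*(-10) = -3210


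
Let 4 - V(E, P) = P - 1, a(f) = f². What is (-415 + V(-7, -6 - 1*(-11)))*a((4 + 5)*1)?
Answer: -33615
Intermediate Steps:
V(E, P) = 5 - P (V(E, P) = 4 - (P - 1) = 4 - (-1 + P) = 4 + (1 - P) = 5 - P)
(-415 + V(-7, -6 - 1*(-11)))*a((4 + 5)*1) = (-415 + (5 - (-6 - 1*(-11))))*((4 + 5)*1)² = (-415 + (5 - (-6 + 11)))*(9*1)² = (-415 + (5 - 1*5))*9² = (-415 + (5 - 5))*81 = (-415 + 0)*81 = -415*81 = -33615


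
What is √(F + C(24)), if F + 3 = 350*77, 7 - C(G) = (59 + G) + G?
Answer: 3*√2983 ≈ 163.85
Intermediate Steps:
C(G) = -52 - 2*G (C(G) = 7 - ((59 + G) + G) = 7 - (59 + 2*G) = 7 + (-59 - 2*G) = -52 - 2*G)
F = 26947 (F = -3 + 350*77 = -3 + 26950 = 26947)
√(F + C(24)) = √(26947 + (-52 - 2*24)) = √(26947 + (-52 - 48)) = √(26947 - 100) = √26847 = 3*√2983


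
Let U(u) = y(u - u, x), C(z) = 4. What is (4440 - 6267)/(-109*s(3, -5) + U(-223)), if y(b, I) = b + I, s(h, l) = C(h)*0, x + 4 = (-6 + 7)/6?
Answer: 10962/23 ≈ 476.61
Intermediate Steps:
x = -23/6 (x = -4 + (-6 + 7)/6 = -4 + 1*(1/6) = -4 + 1/6 = -23/6 ≈ -3.8333)
s(h, l) = 0 (s(h, l) = 4*0 = 0)
y(b, I) = I + b
U(u) = -23/6 (U(u) = -23/6 + (u - u) = -23/6 + 0 = -23/6)
(4440 - 6267)/(-109*s(3, -5) + U(-223)) = (4440 - 6267)/(-109*0 - 23/6) = -1827/(0 - 23/6) = -1827/(-23/6) = -1827*(-6/23) = 10962/23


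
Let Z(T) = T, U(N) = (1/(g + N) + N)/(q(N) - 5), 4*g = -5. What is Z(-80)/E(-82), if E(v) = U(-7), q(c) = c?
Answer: -6336/47 ≈ -134.81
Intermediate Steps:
g = -5/4 (g = (¼)*(-5) = -5/4 ≈ -1.2500)
U(N) = (N + 1/(-5/4 + N))/(-5 + N) (U(N) = (1/(-5/4 + N) + N)/(N - 5) = (N + 1/(-5/4 + N))/(-5 + N))
E(v) = 235/396 (E(v) = (4 - 5*(-7) + 4*(-7)²)/(25 - 25*(-7) + 4*(-7)²) = (4 + 35 + 4*49)/(25 + 175 + 4*49) = (4 + 35 + 196)/(25 + 175 + 196) = 235/396)
Z(-80)/E(-82) = -80/235/396 = -80*396/235 = -6336/47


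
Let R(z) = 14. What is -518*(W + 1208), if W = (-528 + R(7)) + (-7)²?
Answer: -384874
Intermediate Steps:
W = -465 (W = (-528 + 14) + (-7)² = -514 + 49 = -465)
-518*(W + 1208) = -518*(-465 + 1208) = -518*743 = -384874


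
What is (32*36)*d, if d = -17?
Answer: -19584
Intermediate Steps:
(32*36)*d = (32*36)*(-17) = 1152*(-17) = -19584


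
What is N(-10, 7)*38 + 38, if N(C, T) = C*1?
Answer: -342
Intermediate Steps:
N(C, T) = C
N(-10, 7)*38 + 38 = -10*38 + 38 = -380 + 38 = -342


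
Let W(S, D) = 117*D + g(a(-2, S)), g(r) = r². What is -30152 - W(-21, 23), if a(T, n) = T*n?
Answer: -34607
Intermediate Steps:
W(S, D) = 4*S² + 117*D (W(S, D) = 117*D + (-2*S)² = 117*D + 4*S² = 4*S² + 117*D)
-30152 - W(-21, 23) = -30152 - (4*(-21)² + 117*23) = -30152 - (4*441 + 2691) = -30152 - (1764 + 2691) = -30152 - 1*4455 = -30152 - 4455 = -34607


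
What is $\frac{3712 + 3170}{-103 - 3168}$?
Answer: $- \frac{6882}{3271} \approx -2.1039$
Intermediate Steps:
$\frac{3712 + 3170}{-103 - 3168} = \frac{6882}{-3271} = 6882 \left(- \frac{1}{3271}\right) = - \frac{6882}{3271}$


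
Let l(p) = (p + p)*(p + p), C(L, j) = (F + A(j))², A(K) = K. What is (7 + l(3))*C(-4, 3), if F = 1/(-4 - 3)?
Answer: 17200/49 ≈ 351.02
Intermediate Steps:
F = -⅐ (F = 1/(-7) = -⅐ ≈ -0.14286)
C(L, j) = (-⅐ + j)²
l(p) = 4*p² (l(p) = (2*p)*(2*p) = 4*p²)
(7 + l(3))*C(-4, 3) = (7 + 4*3²)*((-1 + 7*3)²/49) = (7 + 4*9)*((-1 + 21)²/49) = (7 + 36)*((1/49)*20²) = 43*((1/49)*400) = 43*(400/49) = 17200/49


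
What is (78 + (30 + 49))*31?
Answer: 4867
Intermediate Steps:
(78 + (30 + 49))*31 = (78 + 79)*31 = 157*31 = 4867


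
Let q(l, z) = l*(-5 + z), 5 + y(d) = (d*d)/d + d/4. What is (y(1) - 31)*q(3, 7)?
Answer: -417/2 ≈ -208.50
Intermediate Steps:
y(d) = -5 + 5*d/4 (y(d) = -5 + ((d*d)/d + d/4) = -5 + (d²/d + d*(¼)) = -5 + (d + d/4) = -5 + 5*d/4)
(y(1) - 31)*q(3, 7) = ((-5 + (5/4)*1) - 31)*(3*(-5 + 7)) = ((-5 + 5/4) - 31)*(3*2) = (-15/4 - 31)*6 = -139/4*6 = -417/2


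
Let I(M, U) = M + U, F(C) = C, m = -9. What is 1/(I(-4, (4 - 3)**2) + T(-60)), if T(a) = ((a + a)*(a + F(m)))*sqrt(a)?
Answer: -1/1371168003 - 1840*I*sqrt(15)/457056001 ≈ -7.2931e-10 - 1.5592e-5*I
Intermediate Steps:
T(a) = 2*a**(3/2)*(-9 + a) (T(a) = ((a + a)*(a - 9))*sqrt(a) = ((2*a)*(-9 + a))*sqrt(a) = (2*a*(-9 + a))*sqrt(a) = 2*a**(3/2)*(-9 + a))
1/(I(-4, (4 - 3)**2) + T(-60)) = 1/((-4 + (4 - 3)**2) + 2*(-60)**(3/2)*(-9 - 60)) = 1/((-4 + 1**2) + 2*(-120*I*sqrt(15))*(-69)) = 1/((-4 + 1) + 16560*I*sqrt(15)) = 1/(-3 + 16560*I*sqrt(15))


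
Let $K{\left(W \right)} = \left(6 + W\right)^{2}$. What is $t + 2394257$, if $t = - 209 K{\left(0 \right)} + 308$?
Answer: $2387041$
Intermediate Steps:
$t = -7216$ ($t = - 209 \left(6 + 0\right)^{2} + 308 = - 209 \cdot 6^{2} + 308 = \left(-209\right) 36 + 308 = -7524 + 308 = -7216$)
$t + 2394257 = -7216 + 2394257 = 2387041$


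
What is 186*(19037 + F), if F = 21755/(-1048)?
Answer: 1853398953/524 ≈ 3.5370e+6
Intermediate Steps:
F = -21755/1048 (F = 21755*(-1/1048) = -21755/1048 ≈ -20.759)
186*(19037 + F) = 186*(19037 - 21755/1048) = 186*(19929021/1048) = 1853398953/524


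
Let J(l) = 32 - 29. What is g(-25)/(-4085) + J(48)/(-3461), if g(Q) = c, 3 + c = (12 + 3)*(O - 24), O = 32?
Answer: -417192/14138185 ≈ -0.029508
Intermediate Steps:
c = 117 (c = -3 + (12 + 3)*(32 - 24) = -3 + 15*8 = -3 + 120 = 117)
g(Q) = 117
J(l) = 3
g(-25)/(-4085) + J(48)/(-3461) = 117/(-4085) + 3/(-3461) = 117*(-1/4085) + 3*(-1/3461) = -117/4085 - 3/3461 = -417192/14138185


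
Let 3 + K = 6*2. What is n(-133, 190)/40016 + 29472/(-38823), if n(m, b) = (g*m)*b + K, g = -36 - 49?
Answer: 27403620235/517847056 ≈ 52.918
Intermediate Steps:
g = -85
K = 9 (K = -3 + 6*2 = -3 + 12 = 9)
n(m, b) = 9 - 85*b*m (n(m, b) = (-85*m)*b + 9 = -85*b*m + 9 = 9 - 85*b*m)
n(-133, 190)/40016 + 29472/(-38823) = (9 - 85*190*(-133))/40016 + 29472/(-38823) = (9 + 2147950)*(1/40016) + 29472*(-1/38823) = 2147959*(1/40016) - 9824/12941 = 2147959/40016 - 9824/12941 = 27403620235/517847056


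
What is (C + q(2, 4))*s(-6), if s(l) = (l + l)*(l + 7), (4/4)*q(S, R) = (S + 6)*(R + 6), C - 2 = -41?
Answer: -492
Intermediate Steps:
C = -39 (C = 2 - 41 = -39)
q(S, R) = (6 + R)*(6 + S) (q(S, R) = (S + 6)*(R + 6) = (6 + S)*(6 + R) = (6 + R)*(6 + S))
s(l) = 2*l*(7 + l) (s(l) = (2*l)*(7 + l) = 2*l*(7 + l))
(C + q(2, 4))*s(-6) = (-39 + (36 + 6*4 + 6*2 + 4*2))*(2*(-6)*(7 - 6)) = (-39 + (36 + 24 + 12 + 8))*(2*(-6)*1) = (-39 + 80)*(-12) = 41*(-12) = -492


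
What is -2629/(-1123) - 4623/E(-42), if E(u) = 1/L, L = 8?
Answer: -41530403/1123 ≈ -36982.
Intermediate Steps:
E(u) = 1/8
-2629/(-1123) - 4623/E(-42) = -2629/(-1123) - 4623/1/8 = -2629*(-1/1123) - 4623*8 = 2629/1123 - 36984 = -41530403/1123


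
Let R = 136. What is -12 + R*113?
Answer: 15356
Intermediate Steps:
-12 + R*113 = -12 + 136*113 = -12 + 15368 = 15356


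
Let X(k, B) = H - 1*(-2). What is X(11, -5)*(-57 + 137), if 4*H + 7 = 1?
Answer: 40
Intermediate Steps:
H = -3/2 (H = -7/4 + (¼)*1 = -7/4 + ¼ = -3/2 ≈ -1.5000)
X(k, B) = ½ (X(k, B) = -3/2 - 1*(-2) = -3/2 + 2 = ½)
X(11, -5)*(-57 + 137) = (-57 + 137)/2 = (½)*80 = 40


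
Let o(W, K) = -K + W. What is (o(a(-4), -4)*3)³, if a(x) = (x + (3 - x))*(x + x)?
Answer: -216000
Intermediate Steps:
a(x) = 6*x (a(x) = 3*(2*x) = 6*x)
o(W, K) = W - K
(o(a(-4), -4)*3)³ = ((6*(-4) - 1*(-4))*3)³ = ((-24 + 4)*3)³ = (-20*3)³ = (-60)³ = -216000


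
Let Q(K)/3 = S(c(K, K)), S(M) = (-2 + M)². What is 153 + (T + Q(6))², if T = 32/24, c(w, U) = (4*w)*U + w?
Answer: 38864180977/9 ≈ 4.3182e+9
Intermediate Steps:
c(w, U) = w + 4*U*w (c(w, U) = 4*U*w + w = w + 4*U*w)
T = 4/3 (T = 32*(1/24) = 4/3 ≈ 1.3333)
Q(K) = 3*(-2 + K*(1 + 4*K))²
153 + (T + Q(6))² = 153 + (4/3 + 3*(-2 + 6*(1 + 4*6))²)² = 153 + (4/3 + 3*(-2 + 6*(1 + 24))²)² = 153 + (4/3 + 3*(-2 + 6*25)²)² = 153 + (4/3 + 3*(-2 + 150)²)² = 153 + (4/3 + 3*148²)² = 153 + (4/3 + 3*21904)² = 153 + (4/3 + 65712)² = 153 + (197140/3)² = 153 + 38864179600/9 = 38864180977/9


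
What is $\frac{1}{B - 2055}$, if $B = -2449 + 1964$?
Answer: $- \frac{1}{2540} \approx -0.0003937$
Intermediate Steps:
$B = -485$
$\frac{1}{B - 2055} = \frac{1}{-485 - 2055} = \frac{1}{-2540} = - \frac{1}{2540}$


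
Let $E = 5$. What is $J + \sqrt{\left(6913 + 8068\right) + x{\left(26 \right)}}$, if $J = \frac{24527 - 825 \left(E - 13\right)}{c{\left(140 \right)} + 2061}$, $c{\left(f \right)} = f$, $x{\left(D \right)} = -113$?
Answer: $\frac{31127}{2201} + 6 \sqrt{413} \approx 136.08$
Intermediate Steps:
$J = \frac{31127}{2201}$ ($J = \frac{24527 - 825 \left(5 - 13\right)}{140 + 2061} = \frac{24527 - 825 \left(5 - 13\right)}{2201} = \left(24527 - -6600\right) \frac{1}{2201} = \left(24527 + 6600\right) \frac{1}{2201} = 31127 \cdot \frac{1}{2201} = \frac{31127}{2201} \approx 14.142$)
$J + \sqrt{\left(6913 + 8068\right) + x{\left(26 \right)}} = \frac{31127}{2201} + \sqrt{\left(6913 + 8068\right) - 113} = \frac{31127}{2201} + \sqrt{14981 - 113} = \frac{31127}{2201} + \sqrt{14868} = \frac{31127}{2201} + 6 \sqrt{413}$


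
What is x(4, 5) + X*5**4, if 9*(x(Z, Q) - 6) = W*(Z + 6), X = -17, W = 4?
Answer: -95531/9 ≈ -10615.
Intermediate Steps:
x(Z, Q) = 26/3 + 4*Z/9 (x(Z, Q) = 6 + (4*(Z + 6))/9 = 6 + (4*(6 + Z))/9 = 6 + (24 + 4*Z)/9 = 6 + (8/3 + 4*Z/9) = 26/3 + 4*Z/9)
x(4, 5) + X*5**4 = (26/3 + (4/9)*4) - 17*5**4 = (26/3 + 16/9) - 17*625 = 94/9 - 10625 = -95531/9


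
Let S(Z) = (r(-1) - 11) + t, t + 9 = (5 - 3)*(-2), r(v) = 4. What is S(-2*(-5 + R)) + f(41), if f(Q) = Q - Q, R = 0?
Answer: -20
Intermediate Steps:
f(Q) = 0
t = -13 (t = -9 + (5 - 3)*(-2) = -9 + 2*(-2) = -9 - 4 = -13)
S(Z) = -20 (S(Z) = (4 - 11) - 13 = -7 - 13 = -20)
S(-2*(-5 + R)) + f(41) = -20 + 0 = -20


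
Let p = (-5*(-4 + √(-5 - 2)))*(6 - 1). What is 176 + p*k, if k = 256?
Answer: 25776 - 6400*I*√7 ≈ 25776.0 - 16933.0*I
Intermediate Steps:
p = 100 - 25*I*√7 (p = -5*(-4 + √(-7))*5 = -5*(-4 + I*√7)*5 = (20 - 5*I*√7)*5 = 100 - 25*I*√7 ≈ 100.0 - 66.144*I)
176 + p*k = 176 + (100 - 25*I*√7)*256 = 176 + (25600 - 6400*I*√7) = 25776 - 6400*I*√7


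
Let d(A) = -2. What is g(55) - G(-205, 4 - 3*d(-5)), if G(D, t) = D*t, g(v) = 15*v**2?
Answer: 47425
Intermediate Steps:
g(55) - G(-205, 4 - 3*d(-5)) = 15*55**2 - (-205)*(4 - 3*(-2)) = 15*3025 - (-205)*(4 + 6) = 45375 - (-205)*10 = 45375 - 1*(-2050) = 45375 + 2050 = 47425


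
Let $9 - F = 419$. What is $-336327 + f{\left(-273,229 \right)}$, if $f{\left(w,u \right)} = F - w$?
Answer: $-336464$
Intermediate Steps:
$F = -410$ ($F = 9 - 419 = -410$)
$f{\left(w,u \right)} = -410 - w$
$-336327 + f{\left(-273,229 \right)} = -336327 - 137 = -336464$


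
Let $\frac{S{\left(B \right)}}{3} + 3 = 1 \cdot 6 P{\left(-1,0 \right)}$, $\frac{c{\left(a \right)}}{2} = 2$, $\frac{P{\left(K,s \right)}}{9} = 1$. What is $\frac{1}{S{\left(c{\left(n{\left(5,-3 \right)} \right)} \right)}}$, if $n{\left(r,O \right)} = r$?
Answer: $\frac{1}{153} \approx 0.0065359$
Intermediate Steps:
$P{\left(K,s \right)} = 9$ ($P{\left(K,s \right)} = 9 \cdot 1 = 9$)
$c{\left(a \right)} = 4$ ($c{\left(a \right)} = 2 \cdot 2 = 4$)
$S{\left(B \right)} = 153$ ($S{\left(B \right)} = -9 + 3 \cdot 1 \cdot 6 \cdot 9 = -9 + 3 \cdot 6 \cdot 9 = -9 + 3 \cdot 54 = -9 + 162 = 153$)
$\frac{1}{S{\left(c{\left(n{\left(5,-3 \right)} \right)} \right)}} = \frac{1}{153}$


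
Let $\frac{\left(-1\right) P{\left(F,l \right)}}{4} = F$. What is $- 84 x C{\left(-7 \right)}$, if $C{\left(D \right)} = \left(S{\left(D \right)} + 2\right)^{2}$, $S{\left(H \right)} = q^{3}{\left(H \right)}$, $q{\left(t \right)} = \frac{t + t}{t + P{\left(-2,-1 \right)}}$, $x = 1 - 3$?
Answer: $1263118752$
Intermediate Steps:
$P{\left(F,l \right)} = - 4 F$
$x = -2$
$q{\left(t \right)} = \frac{2 t}{8 + t}$ ($q{\left(t \right)} = \frac{t + t}{t - -8} = \frac{2 t}{t + 8} = \frac{2 t}{8 + t}$)
$S{\left(H \right)} = \frac{8 H^{3}}{\left(8 + H\right)^{3}}$ ($S{\left(H \right)} = \left(\frac{2 H}{8 + H}\right)^{3} = \frac{8 H^{3}}{\left(8 + H\right)^{3}}$)
$C{\left(D \right)} = \left(2 + \frac{8 D^{3}}{\left(8 + D\right)^{3}}\right)^{2}$ ($C{\left(D \right)} = \left(\frac{8 D^{3}}{\left(8 + D\right)^{3}} + 2\right)^{2} = \left(2 + \frac{8 D^{3}}{\left(8 + D\right)^{3}}\right)^{2}$)
$- 84 x C{\left(-7 \right)} = \left(-84\right) \left(-2\right) \frac{4 \left(\left(8 - 7\right)^{3} + 4 \left(-7\right)^{3}\right)^{2}}{\left(8 - 7\right)^{6}} = 168 \cdot 4 \cdot 1^{-6} \left(1^{3} + 4 \left(-343\right)\right)^{2} = 168 \cdot 4 \cdot 1 \left(1 - 1372\right)^{2} = 168 \cdot 4 \cdot 1 \left(-1371\right)^{2} = 168 \cdot 4 \cdot 1 \cdot 1879641 = 168 \cdot 7518564 = 1263118752$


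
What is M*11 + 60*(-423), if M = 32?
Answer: -25028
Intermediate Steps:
M*11 + 60*(-423) = 32*11 + 60*(-423) = 352 - 25380 = -25028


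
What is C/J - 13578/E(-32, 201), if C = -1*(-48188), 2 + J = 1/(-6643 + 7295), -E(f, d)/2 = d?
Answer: -2102095903/87301 ≈ -24079.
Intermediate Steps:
E(f, d) = -2*d
J = -1303/652 (J = -2 + 1/(-6643 + 7295) = -2 + 1/652 = -1303/652 ≈ -1.9985)
C = 48188
C/J - 13578/E(-32, 201) = 48188/(-1303/652) - 13578/((-2*201)) = 48188*(-652/1303) - 13578/(-402) = -31418576/1303 - 13578*(-1/402) = -31418576/1303 + 2263/67 = -2102095903/87301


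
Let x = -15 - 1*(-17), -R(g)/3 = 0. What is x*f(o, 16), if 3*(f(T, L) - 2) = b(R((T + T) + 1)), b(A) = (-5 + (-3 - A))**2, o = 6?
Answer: 140/3 ≈ 46.667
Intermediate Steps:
R(g) = 0 (R(g) = -3*0 = 0)
x = 2 (x = -15 + 17 = 2)
b(A) = (-8 - A)**2
f(T, L) = 70/3 (f(T, L) = 2 + (8 + 0)**2/3 = 2 + (1/3)*8**2 = 2 + (1/3)*64 = 2 + 64/3 = 70/3)
x*f(o, 16) = 2*(70/3) = 140/3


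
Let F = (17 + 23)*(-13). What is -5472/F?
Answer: 684/65 ≈ 10.523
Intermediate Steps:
F = -520 (F = 40*(-13) = -520)
-5472/F = -5472/(-520) = -5472*(-1/520) = 684/65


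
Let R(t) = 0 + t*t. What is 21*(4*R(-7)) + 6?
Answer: 4122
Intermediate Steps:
R(t) = t² (R(t) = 0 + t² = t²)
21*(4*R(-7)) + 6 = 21*(4*(-7)²) + 6 = 21*(4*49) + 6 = 21*196 + 6 = 4116 + 6 = 4122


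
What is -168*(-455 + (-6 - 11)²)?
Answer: 27888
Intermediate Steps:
-168*(-455 + (-6 - 11)²) = -168*(-455 + (-17)²) = -168*(-455 + 289) = -168*(-166) = 27888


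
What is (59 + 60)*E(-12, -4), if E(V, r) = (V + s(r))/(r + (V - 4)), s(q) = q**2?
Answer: -119/5 ≈ -23.800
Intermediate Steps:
E(V, r) = (V + r**2)/(-4 + V + r) (E(V, r) = (V + r**2)/(r + (V - 4)) = (V + r**2)/(r + (-4 + V)) = (V + r**2)/(-4 + V + r))
(59 + 60)*E(-12, -4) = (59 + 60)*((-12 + (-4)**2)/(-4 - 12 - 4)) = 119*((-12 + 16)/(-20)) = 119*(-1/20*4) = 119*(-1/5) = -119/5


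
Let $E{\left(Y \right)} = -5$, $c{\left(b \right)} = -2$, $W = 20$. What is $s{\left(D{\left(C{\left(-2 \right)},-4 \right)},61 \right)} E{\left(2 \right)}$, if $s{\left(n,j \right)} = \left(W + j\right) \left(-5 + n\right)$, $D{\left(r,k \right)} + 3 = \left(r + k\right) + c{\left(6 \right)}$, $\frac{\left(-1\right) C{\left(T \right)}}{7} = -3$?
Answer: $-2835$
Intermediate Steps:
$C{\left(T \right)} = 21$ ($C{\left(T \right)} = \left(-7\right) \left(-3\right) = 21$)
$D{\left(r,k \right)} = -5 + k + r$ ($D{\left(r,k \right)} = -3 - \left(2 - k - r\right) = -3 + \left(-2 + k + r\right) = -5 + k + r$)
$s{\left(n,j \right)} = \left(-5 + n\right) \left(20 + j\right)$ ($s{\left(n,j \right)} = \left(20 + j\right) \left(-5 + n\right) = \left(-5 + n\right) \left(20 + j\right)$)
$s{\left(D{\left(C{\left(-2 \right)},-4 \right)},61 \right)} E{\left(2 \right)} = \left(-100 - 305 + 20 \left(-5 - 4 + 21\right) + 61 \left(-5 - 4 + 21\right)\right) \left(-5\right) = \left(-100 - 305 + 20 \cdot 12 + 61 \cdot 12\right) \left(-5\right) = \left(-100 - 305 + 240 + 732\right) \left(-5\right) = 567 \left(-5\right) = -2835$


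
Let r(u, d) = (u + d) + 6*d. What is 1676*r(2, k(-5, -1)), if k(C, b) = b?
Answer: -8380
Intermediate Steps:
r(u, d) = u + 7*d (r(u, d) = (d + u) + 6*d = u + 7*d)
1676*r(2, k(-5, -1)) = 1676*(2 + 7*(-1)) = 1676*(2 - 7) = 1676*(-5) = -8380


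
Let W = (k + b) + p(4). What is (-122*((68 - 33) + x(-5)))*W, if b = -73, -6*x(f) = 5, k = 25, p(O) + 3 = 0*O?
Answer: 212585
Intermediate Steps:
p(O) = -3 (p(O) = -3 + 0*O = -3 + 0 = -3)
x(f) = -⅚ (x(f) = -⅙*5 = -⅚)
W = -51 (W = (25 - 73) - 3 = -48 - 3 = -51)
(-122*((68 - 33) + x(-5)))*W = -122*((68 - 33) - ⅚)*(-51) = -122*(35 - ⅚)*(-51) = -122*205/6*(-51) = -12505/3*(-51) = 212585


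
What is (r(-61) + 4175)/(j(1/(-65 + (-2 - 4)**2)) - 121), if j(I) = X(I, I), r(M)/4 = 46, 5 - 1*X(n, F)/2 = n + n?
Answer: -126411/3215 ≈ -39.319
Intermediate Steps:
X(n, F) = 10 - 4*n (X(n, F) = 10 - 2*(n + n) = 10 - 4*n)
r(M) = 184 (r(M) = 4*46 = 184)
j(I) = 10 - 4*I
(r(-61) + 4175)/(j(1/(-65 + (-2 - 4)**2)) - 121) = (184 + 4175)/((10 - 4/(-65 + (-2 - 4)**2)) - 121) = 4359/((10 - 4/(-65 + (-6)**2)) - 121) = 4359/((10 - 4/(-65 + 36)) - 121) = 4359/((10 - 4/(-29)) - 121) = 4359/((10 - 4*(-1/29)) - 121) = 4359/((10 + 4/29) - 121) = 4359/(294/29 - 121) = 4359/(-3215/29) = 4359*(-29/3215) = -126411/3215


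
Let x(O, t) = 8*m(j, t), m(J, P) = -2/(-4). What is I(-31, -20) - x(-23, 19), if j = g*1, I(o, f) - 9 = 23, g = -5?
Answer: 28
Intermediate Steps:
I(o, f) = 32 (I(o, f) = 9 + 23 = 32)
j = -5 (j = -5*1 = -5)
m(J, P) = ½ (m(J, P) = -2*(-¼) = ½)
x(O, t) = 4 (x(O, t) = 8*(½) = 4)
I(-31, -20) - x(-23, 19) = 32 - 1*4 = 32 - 4 = 28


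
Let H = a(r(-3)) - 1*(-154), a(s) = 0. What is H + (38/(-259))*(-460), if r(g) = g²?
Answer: 57366/259 ≈ 221.49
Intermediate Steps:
H = 154 (H = 0 - 1*(-154) = 0 + 154 = 154)
H + (38/(-259))*(-460) = 154 + (38/(-259))*(-460) = 154 + (38*(-1/259))*(-460) = 154 - 38/259*(-460) = 154 + 17480/259 = 57366/259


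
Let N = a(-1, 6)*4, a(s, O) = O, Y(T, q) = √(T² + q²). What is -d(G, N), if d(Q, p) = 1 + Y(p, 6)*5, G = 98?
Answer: -1 - 30*√17 ≈ -124.69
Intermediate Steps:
N = 24 (N = 6*4 = 24)
d(Q, p) = 1 + 5*√(36 + p²) (d(Q, p) = 1 + √(p² + 6²)*5 = 1 + √(p² + 36)*5 = 1 + √(36 + p²)*5 = 1 + 5*√(36 + p²))
-d(G, N) = -(1 + 5*√(36 + 24²)) = -(1 + 5*√(36 + 576)) = -(1 + 5*√612) = -(1 + 5*(6*√17)) = -(1 + 30*√17) = -1 - 30*√17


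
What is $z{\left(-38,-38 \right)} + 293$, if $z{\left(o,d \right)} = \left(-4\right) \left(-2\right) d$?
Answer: $-11$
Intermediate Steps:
$z{\left(o,d \right)} = 8 d$
$z{\left(-38,-38 \right)} + 293 = 8 \left(-38\right) + 293 = -304 + 293 = -11$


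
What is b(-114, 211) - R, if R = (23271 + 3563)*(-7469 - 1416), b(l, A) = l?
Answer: 238419976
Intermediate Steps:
R = -238420090 (R = 26834*(-8885) = -238420090)
b(-114, 211) - R = -114 - 1*(-238420090) = -114 + 238420090 = 238419976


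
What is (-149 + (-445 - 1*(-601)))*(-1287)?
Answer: -9009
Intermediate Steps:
(-149 + (-445 - 1*(-601)))*(-1287) = (-149 + (-445 + 601))*(-1287) = (-149 + 156)*(-1287) = 7*(-1287) = -9009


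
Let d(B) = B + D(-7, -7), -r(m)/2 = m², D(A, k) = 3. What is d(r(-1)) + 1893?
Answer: 1894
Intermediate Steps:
r(m) = -2*m²
d(B) = 3 + B (d(B) = B + 3 = 3 + B)
d(r(-1)) + 1893 = (3 - 2*(-1)²) + 1893 = (3 - 2*1) + 1893 = (3 - 2) + 1893 = 1 + 1893 = 1894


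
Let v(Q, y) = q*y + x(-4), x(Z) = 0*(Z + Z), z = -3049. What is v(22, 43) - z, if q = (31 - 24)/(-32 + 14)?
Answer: 54581/18 ≈ 3032.3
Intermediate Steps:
x(Z) = 0 (x(Z) = 0*(2*Z) = 0)
q = -7/18 (q = 7/(-18) = 7*(-1/18) = -7/18 ≈ -0.38889)
v(Q, y) = -7*y/18 (v(Q, y) = -7*y/18 + 0 = -7*y/18)
v(22, 43) - z = -7/18*43 - 1*(-3049) = -301/18 + 3049 = 54581/18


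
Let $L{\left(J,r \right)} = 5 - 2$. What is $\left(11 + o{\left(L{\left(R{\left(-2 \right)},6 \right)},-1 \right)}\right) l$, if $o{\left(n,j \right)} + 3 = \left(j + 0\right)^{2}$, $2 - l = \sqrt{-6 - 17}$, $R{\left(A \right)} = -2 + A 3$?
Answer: $18 - 9 i \sqrt{23} \approx 18.0 - 43.162 i$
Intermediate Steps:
$R{\left(A \right)} = -2 + 3 A$
$L{\left(J,r \right)} = 3$
$l = 2 - i \sqrt{23}$ ($l = 2 - \sqrt{-6 - 17} = 2 - \sqrt{-23} = 2 - i \sqrt{23} \approx 2.0 - 4.7958 i$)
$o{\left(n,j \right)} = -3 + j^{2}$ ($o{\left(n,j \right)} = -3 + \left(j + 0\right)^{2} = -3 + j^{2}$)
$\left(11 + o{\left(L{\left(R{\left(-2 \right)},6 \right)},-1 \right)}\right) l = \left(11 - \left(3 - \left(-1\right)^{2}\right)\right) \left(2 - i \sqrt{23}\right) = \left(11 + \left(-3 + 1\right)\right) \left(2 - i \sqrt{23}\right) = \left(11 - 2\right) \left(2 - i \sqrt{23}\right) = 9 \left(2 - i \sqrt{23}\right) = 18 - 9 i \sqrt{23}$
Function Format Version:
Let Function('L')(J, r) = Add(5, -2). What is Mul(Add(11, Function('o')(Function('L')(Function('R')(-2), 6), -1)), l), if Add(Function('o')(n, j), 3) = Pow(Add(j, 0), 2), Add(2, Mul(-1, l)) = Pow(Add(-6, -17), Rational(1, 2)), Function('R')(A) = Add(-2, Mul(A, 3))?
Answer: Add(18, Mul(-9, I, Pow(23, Rational(1, 2)))) ≈ Add(18.000, Mul(-43.162, I))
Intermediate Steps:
Function('R')(A) = Add(-2, Mul(3, A))
Function('L')(J, r) = 3
l = Add(2, Mul(-1, I, Pow(23, Rational(1, 2)))) (l = Add(2, Mul(-1, Pow(Add(-6, -17), Rational(1, 2)))) = Add(2, Mul(-1, Pow(-23, Rational(1, 2)))) = Add(2, Mul(-1, Mul(I, Pow(23, Rational(1, 2))))) = Add(2, Mul(-1, I, Pow(23, Rational(1, 2)))) ≈ Add(2.0000, Mul(-4.7958, I)))
Function('o')(n, j) = Add(-3, Pow(j, 2)) (Function('o')(n, j) = Add(-3, Pow(Add(j, 0), 2)) = Add(-3, Pow(j, 2)))
Mul(Add(11, Function('o')(Function('L')(Function('R')(-2), 6), -1)), l) = Mul(Add(11, Add(-3, Pow(-1, 2))), Add(2, Mul(-1, I, Pow(23, Rational(1, 2))))) = Mul(Add(11, Add(-3, 1)), Add(2, Mul(-1, I, Pow(23, Rational(1, 2))))) = Mul(Add(11, -2), Add(2, Mul(-1, I, Pow(23, Rational(1, 2))))) = Mul(9, Add(2, Mul(-1, I, Pow(23, Rational(1, 2))))) = Add(18, Mul(-9, I, Pow(23, Rational(1, 2))))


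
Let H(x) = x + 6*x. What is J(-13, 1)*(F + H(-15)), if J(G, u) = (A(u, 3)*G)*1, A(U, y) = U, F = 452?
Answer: -4511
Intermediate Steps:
J(G, u) = G*u (J(G, u) = (u*G)*1 = (G*u)*1 = G*u)
H(x) = 7*x
J(-13, 1)*(F + H(-15)) = (-13*1)*(452 + 7*(-15)) = -13*(452 - 105) = -13*347 = -4511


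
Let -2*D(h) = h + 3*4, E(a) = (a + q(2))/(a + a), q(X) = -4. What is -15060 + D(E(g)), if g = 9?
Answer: -542381/36 ≈ -15066.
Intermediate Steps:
E(a) = (-4 + a)/(2*a) (E(a) = (a - 4)/(a + a) = (-4 + a)/((2*a)) = (-4 + a)*(1/(2*a)) = (-4 + a)/(2*a))
D(h) = -6 - h/2 (D(h) = -(h + 3*4)/2 = -(h + 12)/2 = -(12 + h)/2 = -6 - h/2)
-15060 + D(E(g)) = -15060 + (-6 - (-4 + 9)/(4*9)) = -15060 + (-6 - 5/(4*9)) = -15060 + (-6 - ½*5/18) = -15060 + (-6 - 5/36) = -15060 - 221/36 = -542381/36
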